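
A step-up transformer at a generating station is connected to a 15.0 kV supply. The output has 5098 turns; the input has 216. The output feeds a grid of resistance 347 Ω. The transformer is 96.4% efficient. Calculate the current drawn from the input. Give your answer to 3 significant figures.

I_in ≈ 25000 A

V_out = 15000 × 5098/216 = 354030 V.
I_out = V_out/R = 354030/347 = 1020.3 A.
P_out = V_out I_out = 354030 × 1020.3 = 3.6120×10^8 W.
P_in = P_out/η = 3.6120×10^8/0.964 = 3.7469×10^8 W.
I_in = P_in/V_in = 3.7469×10^8/15000 = 25000 A.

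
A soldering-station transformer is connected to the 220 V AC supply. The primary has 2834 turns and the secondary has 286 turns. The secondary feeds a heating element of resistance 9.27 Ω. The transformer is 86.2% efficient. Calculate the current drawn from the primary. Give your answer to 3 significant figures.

I_p ≈ 0.280 A

V_s = 220 × 286/2834 = 22.202 V.
I_s = V_s/R = 22.202/9.27 = 2.3950 A.
P_out = V_s I_s = 22.202 × 2.3950 = 53.174 W.
P_in = P_out/η = 53.174/0.862 = 61.687 W.
I_p = P_in/V_p = 61.687/220 = 0.280 A.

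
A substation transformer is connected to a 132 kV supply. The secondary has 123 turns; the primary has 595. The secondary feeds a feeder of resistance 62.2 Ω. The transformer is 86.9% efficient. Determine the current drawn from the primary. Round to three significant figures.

V_s = 132000 × 123/595 = 27287 V.
I_s = V_s/R = 27287/62.2 = 438.70 A.
P_out = V_s I_s = 27287 × 438.70 = 1.1971×10^7 W.
P_in = P_out/η = 1.1971×10^7/0.869 = 1.3776×10^7 W.
I_p = P_in/V_p = 1.3776×10^7/132000 = 104 A.

I_p ≈ 104 A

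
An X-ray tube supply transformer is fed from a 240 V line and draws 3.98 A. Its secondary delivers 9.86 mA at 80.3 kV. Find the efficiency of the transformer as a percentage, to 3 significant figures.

P_in = 240 × 3.98 = 955.200 W.
P_out = 80300 × 0.00986 = 791.758 W.
η = P_out/P_in = 791.758/955.200 = 0.829.

η ≈ 82.9%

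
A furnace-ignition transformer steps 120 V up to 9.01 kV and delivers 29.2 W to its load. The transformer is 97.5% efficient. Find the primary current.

I_p ≈ 0.250 A

P_in = P_out/η = 29.2/0.975 = 29.949 W.
I_p = P_in/V_p = 29.949/120 = 0.250 A.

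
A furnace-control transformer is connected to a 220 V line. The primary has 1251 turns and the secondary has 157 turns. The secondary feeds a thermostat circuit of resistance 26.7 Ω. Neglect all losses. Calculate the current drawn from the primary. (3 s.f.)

I_p ≈ 0.130 A

V_s = V_p × N_s/N_p = 220 × 157/1251 = 27.610 V.
I_s = V_s/R = 27.610/26.7 = 1.0341 A.
For an ideal transformer I_p N_p = I_s N_s, so I_p = 1.0341 × 157/1251 = 0.130 A.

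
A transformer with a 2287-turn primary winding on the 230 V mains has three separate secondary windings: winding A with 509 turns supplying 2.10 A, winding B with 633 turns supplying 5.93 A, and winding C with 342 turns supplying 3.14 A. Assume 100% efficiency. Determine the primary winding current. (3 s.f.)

I_p ≈ 2.58 A

V_A = 230 × 509/2287 = 51.189 V; V_B = 230 × 633/2287 = 63.660 V; V_C = 230 × 342/2287 = 34.394 V.
P_out = V_A I_A + V_B I_B + V_C I_C = 51.189×2.10 + 63.660×5.93 + 34.394×3.14 = 107.50 + 377.50 + 108.00 = 593.00 W.
Ideal ⇒ P_in = P_out, so I_p = P_out/V_p = 593.00/230 = 2.58 A.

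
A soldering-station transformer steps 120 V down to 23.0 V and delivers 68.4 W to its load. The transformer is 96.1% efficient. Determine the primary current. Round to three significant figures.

I_p ≈ 0.593 A

P_in = P_out/η = 68.4/0.961 = 71.176 W.
I_p = P_in/V_p = 71.176/120 = 0.593 A.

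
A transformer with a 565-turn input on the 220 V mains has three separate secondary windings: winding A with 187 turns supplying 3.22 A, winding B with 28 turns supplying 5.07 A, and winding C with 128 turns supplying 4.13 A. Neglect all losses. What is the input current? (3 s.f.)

V_A = 220 × 187/565 = 72.814 V; V_B = 220 × 28/565 = 10.903 V; V_C = 220 × 128/565 = 49.841 V.
P_out = V_A I_A + V_B I_B + V_C I_C = 72.814×3.22 + 10.903×5.07 + 49.841×4.13 = 234.46 + 55.276 + 205.84 = 495.58 W.
Ideal ⇒ P_in = P_out, so I_in = P_out/V_in = 495.58/220 = 2.25 A.

I_in ≈ 2.25 A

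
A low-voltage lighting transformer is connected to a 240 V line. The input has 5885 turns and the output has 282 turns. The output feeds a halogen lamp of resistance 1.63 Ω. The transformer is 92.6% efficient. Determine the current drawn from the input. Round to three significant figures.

V_out = 240 × 282/5885 = 11.500 V.
I_out = V_out/R = 11.500/1.63 = 7.0555 A.
P_out = V_out I_out = 11.500 × 7.0555 = 81.141 W.
P_in = P_out/η = 81.141/0.926 = 87.625 W.
I_in = P_in/V_in = 87.625/240 = 0.365 A.

I_in ≈ 0.365 A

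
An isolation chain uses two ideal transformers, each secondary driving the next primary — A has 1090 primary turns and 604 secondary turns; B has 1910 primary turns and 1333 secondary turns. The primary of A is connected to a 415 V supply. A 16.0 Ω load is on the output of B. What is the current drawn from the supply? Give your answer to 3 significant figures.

After A: V = 415.00 × 604/1090 = 229.96 V.
After B: V = 229.96 × 1333/1910 = 160.49 V.
I_load = 160.49/16.0 = 10.031 A, so P_out = 160.49 × 10.031 = 1609.9 W.
All ideal ⇒ P_in = P_out, so I_supply = 1609.9/415 = 3.88 A.

I_supply ≈ 3.88 A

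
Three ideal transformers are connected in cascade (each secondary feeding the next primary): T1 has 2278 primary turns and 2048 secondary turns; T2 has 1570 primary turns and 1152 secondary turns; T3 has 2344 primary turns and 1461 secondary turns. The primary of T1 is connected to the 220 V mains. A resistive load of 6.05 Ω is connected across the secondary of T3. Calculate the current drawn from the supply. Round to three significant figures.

After T1: V = 220.00 × 2048/2278 = 197.79 V.
After T2: V = 197.79 × 1152/1570 = 145.13 V.
After T3: V = 145.13 × 1461/2344 = 90.457 V.
I_load = 90.457/6.05 = 14.952 A, so P_out = 90.457 × 14.952 = 1352.5 W.
All ideal ⇒ P_in = P_out, so I_supply = 1352.5/220 = 6.15 A.

I_supply ≈ 6.15 A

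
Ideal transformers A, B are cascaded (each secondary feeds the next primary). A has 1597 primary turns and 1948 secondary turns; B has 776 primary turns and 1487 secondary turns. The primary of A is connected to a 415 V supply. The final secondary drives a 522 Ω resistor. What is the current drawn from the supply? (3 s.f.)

After A: V = 415.00 × 1948/1597 = 506.21 V.
After B: V = 506.21 × 1487/776 = 970.02 V.
I_load = 970.02/522 = 1.8583 A, so P_out = 970.02 × 1.8583 = 1802.6 W.
All ideal ⇒ P_in = P_out, so I_supply = 1802.6/415 = 4.34 A.

I_supply ≈ 4.34 A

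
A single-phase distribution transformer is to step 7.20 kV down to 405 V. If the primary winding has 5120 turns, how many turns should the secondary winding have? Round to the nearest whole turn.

N_s = 288 turns

N_s/N_p = V_s/V_p, so N_s = 5120 × 405/7200 = 288.0 ≈ 288 turns.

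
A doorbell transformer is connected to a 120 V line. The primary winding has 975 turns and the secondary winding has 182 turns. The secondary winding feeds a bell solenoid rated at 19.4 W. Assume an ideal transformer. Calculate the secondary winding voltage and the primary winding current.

V_s = V_p × N_s/N_p = 120 × 182/975 = 22.400 V.
I_s = P/V_s = 19.4/22.400 = 0.86607 A.
I_p = I_s × N_s/N_p = 0.86607 × 182/975 = 0.162 A.

V_s ≈ 22.4 V, I_p ≈ 0.162 A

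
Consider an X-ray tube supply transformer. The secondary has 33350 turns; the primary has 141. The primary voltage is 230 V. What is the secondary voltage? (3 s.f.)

V_s ≈ 54400 V

V_s/V_p = N_s/N_p, so V_s = 230 × 33350/141 = 54400 V.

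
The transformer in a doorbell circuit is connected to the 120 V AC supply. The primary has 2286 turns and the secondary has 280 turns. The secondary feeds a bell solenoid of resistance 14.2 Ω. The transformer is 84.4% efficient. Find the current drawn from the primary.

V_s = 120 × 280/2286 = 14.698 V.
I_s = V_s/R = 14.698/14.2 = 1.0351 A.
P_out = V_s I_s = 14.698 × 1.0351 = 15.214 W.
P_in = P_out/η = 15.214/0.844 = 18.026 W.
I_p = P_in/V_p = 18.026/120 = 0.150 A.

I_p ≈ 0.150 A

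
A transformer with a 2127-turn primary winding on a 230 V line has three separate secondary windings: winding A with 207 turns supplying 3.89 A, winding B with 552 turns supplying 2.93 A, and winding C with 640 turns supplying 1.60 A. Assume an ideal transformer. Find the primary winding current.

V_A = 230 × 207/2127 = 22.384 V; V_B = 230 × 552/2127 = 59.690 V; V_C = 230 × 640/2127 = 69.205 V.
P_out = V_A I_A + V_B I_B + V_C I_C = 22.384×3.89 + 59.690×2.93 + 69.205×1.60 = 87.072 + 174.89 + 110.73 = 372.69 W.
Ideal ⇒ P_in = P_out, so I_p = P_out/V_p = 372.69/230 = 1.62 A.

I_p ≈ 1.62 A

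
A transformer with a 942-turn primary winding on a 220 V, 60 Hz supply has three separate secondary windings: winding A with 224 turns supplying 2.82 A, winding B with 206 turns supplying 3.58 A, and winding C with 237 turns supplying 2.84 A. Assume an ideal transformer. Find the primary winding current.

V_A = 220 × 224/942 = 52.314 V; V_B = 220 × 206/942 = 48.110 V; V_C = 220 × 237/942 = 55.350 V.
P_out = V_A I_A + V_B I_B + V_C I_C = 52.314×2.82 + 48.110×3.58 + 55.350×2.84 = 147.53 + 172.24 + 157.19 = 476.96 W.
Ideal ⇒ P_in = P_out, so I_p = P_out/V_p = 476.96/220 = 2.17 A.

I_p ≈ 2.17 A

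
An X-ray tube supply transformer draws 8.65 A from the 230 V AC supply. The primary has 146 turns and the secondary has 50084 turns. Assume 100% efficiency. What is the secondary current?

I_s ≈ 0.0252 A

I_s/I_p = N_p/N_s, so I_s = 8.65 × 146/50084 = 0.0252 A.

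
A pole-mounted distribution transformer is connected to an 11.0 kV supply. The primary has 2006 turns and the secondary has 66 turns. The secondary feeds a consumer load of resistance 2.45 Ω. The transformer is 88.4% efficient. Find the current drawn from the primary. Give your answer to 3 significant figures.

V_s = 11000 × 66/2006 = 361.91 V.
I_s = V_s/R = 361.91/2.45 = 147.72 A.
P_out = V_s I_s = 361.91 × 147.72 = 53462 W.
P_in = P_out/η = 53462/0.884 = 60477 W.
I_p = P_in/V_p = 60477/11000 = 5.50 A.

I_p ≈ 5.50 A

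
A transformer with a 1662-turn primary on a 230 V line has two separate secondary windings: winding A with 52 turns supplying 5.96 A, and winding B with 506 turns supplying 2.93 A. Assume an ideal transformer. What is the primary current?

I_p ≈ 1.08 A

V_A = 230 × 52/1662 = 7.1961 V; V_B = 230 × 506/1662 = 70.024 V.
P_out = V_A I_A + V_B I_B = 7.1961×5.96 + 70.024×2.93 = 42.889 + 205.17 = 248.06 W.
Ideal ⇒ P_in = P_out, so I_p = P_out/V_p = 248.06/230 = 1.08 A.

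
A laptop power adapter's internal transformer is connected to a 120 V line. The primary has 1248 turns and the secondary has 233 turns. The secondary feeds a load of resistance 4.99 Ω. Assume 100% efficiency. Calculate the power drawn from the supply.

P ≈ 101 W

V_s = V_p × N_s/N_p = 120 × 233/1248 = 22.404 V.
I_s = V_s/R = 22.404/4.99 = 4.4897 A.
I_p = I_s × N_s/N_p = 4.4897 × 233/1248 = 0.83823 A.
P = V_p I_p = 120 × 0.83823 = 101 W.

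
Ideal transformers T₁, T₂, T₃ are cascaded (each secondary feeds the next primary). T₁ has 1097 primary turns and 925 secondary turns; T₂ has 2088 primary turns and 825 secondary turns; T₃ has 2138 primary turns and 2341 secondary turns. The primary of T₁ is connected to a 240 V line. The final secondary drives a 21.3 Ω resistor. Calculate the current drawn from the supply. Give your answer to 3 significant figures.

I_supply ≈ 1.50 A

After T₁: V = 240.00 × 925/1097 = 202.37 V.
After T₂: V = 202.37 × 825/2088 = 79.959 V.
After T₃: V = 79.959 × 2341/2138 = 87.551 V.
I_load = 87.551/21.3 = 4.1104 A, so P_out = 87.551 × 4.1104 = 359.87 W.
All ideal ⇒ P_in = P_out, so I_supply = 359.87/240 = 1.50 A.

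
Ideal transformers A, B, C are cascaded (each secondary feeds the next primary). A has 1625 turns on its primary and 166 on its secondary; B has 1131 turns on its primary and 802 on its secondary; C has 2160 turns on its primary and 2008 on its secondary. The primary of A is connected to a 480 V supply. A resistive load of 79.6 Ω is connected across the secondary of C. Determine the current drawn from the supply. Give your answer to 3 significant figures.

I_supply ≈ 0.0273 A

Secondary of A: V = 480.00 × 166/1625 = 49.034 V.
Secondary of B: V = 49.034 × 802/1131 = 34.770 V.
Secondary of C: V = 34.770 × 2008/2160 = 32.323 V.
I_load = 32.323/79.6 = 0.40607 A, so P_out = 32.323 × 0.40607 = 13.126 W.
All ideal ⇒ P_in = P_out, so I_supply = 13.126/480 = 0.0273 A.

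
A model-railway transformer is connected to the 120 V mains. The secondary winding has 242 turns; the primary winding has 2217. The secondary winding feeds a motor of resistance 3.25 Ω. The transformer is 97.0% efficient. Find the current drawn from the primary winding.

I_p ≈ 0.454 A

V_s = 120 × 242/2217 = 13.099 V.
I_s = V_s/R = 13.099/3.25 = 4.0304 A.
P_out = V_s I_s = 13.099 × 4.0304 = 52.793 W.
P_in = P_out/η = 52.793/0.970 = 54.426 W.
I_p = P_in/V_p = 54.426/120 = 0.454 A.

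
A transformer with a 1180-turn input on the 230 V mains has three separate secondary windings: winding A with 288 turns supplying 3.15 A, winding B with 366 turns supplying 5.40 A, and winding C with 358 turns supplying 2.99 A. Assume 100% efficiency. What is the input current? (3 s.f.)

V_A = 230 × 288/1180 = 56.136 V; V_B = 230 × 366/1180 = 71.339 V; V_C = 230 × 358/1180 = 69.780 V.
P_out = V_A I_A + V_B I_B + V_C I_C = 56.136×3.15 + 71.339×5.40 + 69.780×2.99 = 176.83 + 385.23 + 208.64 = 770.70 W.
Ideal ⇒ P_in = P_out, so I_in = P_out/V_in = 770.70/230 = 3.35 A.

I_in ≈ 3.35 A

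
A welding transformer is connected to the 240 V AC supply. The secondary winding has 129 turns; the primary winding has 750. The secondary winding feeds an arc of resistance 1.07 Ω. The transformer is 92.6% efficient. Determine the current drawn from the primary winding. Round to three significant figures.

I_p ≈ 7.17 A

V_s = 240 × 129/750 = 41.280 V.
I_s = V_s/R = 41.280/1.07 = 38.579 A.
P_out = V_s I_s = 41.280 × 38.579 = 1592.6 W.
P_in = P_out/η = 1592.6/0.926 = 1719.8 W.
I_p = P_in/V_p = 1719.8/240 = 7.17 A.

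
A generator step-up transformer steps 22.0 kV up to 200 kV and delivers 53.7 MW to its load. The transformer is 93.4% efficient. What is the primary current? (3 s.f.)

P_in = P_out/η = 5.37×10^7/0.934 = 5.7495×10^7 W.
I_p = P_in/V_p = 5.7495×10^7/22000 = 2610 A.

I_p ≈ 2610 A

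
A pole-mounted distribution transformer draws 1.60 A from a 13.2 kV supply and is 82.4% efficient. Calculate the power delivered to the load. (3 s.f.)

P_in = V_p I_p = 13200 × 1.60 = 21120 W.
P_out = η P_in = 0.824 × 21120 = 17400 W.

P_out ≈ 17400 W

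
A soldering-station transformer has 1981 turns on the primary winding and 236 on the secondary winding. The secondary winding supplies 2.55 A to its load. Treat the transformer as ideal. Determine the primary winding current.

I_p ≈ 0.304 A

For an ideal transformer I_p/I_s = N_s/N_p, so I_p = 2.55 × 236/1981 = 0.304 A.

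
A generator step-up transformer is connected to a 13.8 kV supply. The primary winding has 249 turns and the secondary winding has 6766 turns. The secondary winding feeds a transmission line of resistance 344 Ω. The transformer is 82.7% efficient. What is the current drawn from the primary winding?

V_s = 13800 × 6766/249 = 374980 V.
I_s = V_s/R = 374980/344 = 1090.1 A.
P_out = V_s I_s = 374980 × 1090.1 = 4.0876×10^8 W.
P_in = P_out/η = 4.0876×10^8/0.827 = 4.9426×10^8 W.
I_p = P_in/V_p = 4.9426×10^8/13800 = 35800 A.

I_p ≈ 35800 A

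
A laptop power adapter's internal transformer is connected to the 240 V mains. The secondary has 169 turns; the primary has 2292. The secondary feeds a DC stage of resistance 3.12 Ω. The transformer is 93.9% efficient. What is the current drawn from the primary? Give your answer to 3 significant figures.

I_p ≈ 0.445 A

V_s = 240 × 169/2292 = 17.696 V.
I_s = V_s/R = 17.696/3.12 = 5.6719 A.
P_out = V_s I_s = 17.696 × 5.6719 = 100.37 W.
P_in = P_out/η = 100.37/0.939 = 106.89 W.
I_p = P_in/V_p = 106.89/240 = 0.445 A.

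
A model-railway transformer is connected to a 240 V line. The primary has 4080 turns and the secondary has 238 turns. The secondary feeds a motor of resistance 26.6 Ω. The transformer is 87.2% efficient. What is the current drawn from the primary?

V_s = 240 × 238/4080 = 14.000 V.
I_s = V_s/R = 14.000/26.6 = 0.52632 A.
P_out = V_s I_s = 14.000 × 0.52632 = 7.3684 W.
P_in = P_out/η = 7.3684/0.872 = 8.4500 W.
I_p = P_in/V_p = 8.4500/240 = 0.0352 A.

I_p ≈ 0.0352 A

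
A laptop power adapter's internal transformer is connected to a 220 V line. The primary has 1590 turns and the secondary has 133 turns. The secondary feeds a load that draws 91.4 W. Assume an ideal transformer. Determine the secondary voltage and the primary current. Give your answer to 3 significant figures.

V_s = V_p × N_s/N_p = 220 × 133/1590 = 18.403 V.
I_s = P/V_s = 91.4/18.403 = 4.9667 A.
I_p = I_s × N_s/N_p = 4.9667 × 133/1590 = 0.415 A.

V_s ≈ 18.4 V, I_p ≈ 0.415 A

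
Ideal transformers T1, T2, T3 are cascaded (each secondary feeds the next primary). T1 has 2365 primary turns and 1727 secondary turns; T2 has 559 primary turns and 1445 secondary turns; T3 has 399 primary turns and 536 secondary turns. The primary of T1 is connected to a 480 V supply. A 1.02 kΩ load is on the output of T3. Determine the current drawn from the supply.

Secondary of T1: V = 480.00 × 1727/2365 = 350.51 V.
Secondary of T2: V = 350.51 × 1445/559 = 906.06 V.
Secondary of T3: V = 906.06 × 536/399 = 1217.2 V.
I_load = 1217.2/1020 = 1.1933 A, so P_out = 1217.2 × 1.1933 = 1452.4 W.
All ideal ⇒ P_in = P_out, so I_supply = 1452.4/480 = 3.03 A.

I_supply ≈ 3.03 A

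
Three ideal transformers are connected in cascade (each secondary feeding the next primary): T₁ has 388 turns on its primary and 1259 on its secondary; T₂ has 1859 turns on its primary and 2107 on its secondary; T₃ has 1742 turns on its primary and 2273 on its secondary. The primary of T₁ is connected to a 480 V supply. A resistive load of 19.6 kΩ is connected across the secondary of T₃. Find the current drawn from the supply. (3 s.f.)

I_supply ≈ 0.564 A

Secondary of T₁: V = 480.00 × 1259/388 = 1557.5 V.
Secondary of T₂: V = 1557.5 × 2107/1859 = 1765.3 V.
Secondary of T₃: V = 1765.3 × 2273/1742 = 2303.4 V.
I_load = 2303.4/19600 = 0.11752 A, so P_out = 2303.4 × 0.11752 = 270.70 W.
All ideal ⇒ P_in = P_out, so I_supply = 270.70/480 = 0.564 A.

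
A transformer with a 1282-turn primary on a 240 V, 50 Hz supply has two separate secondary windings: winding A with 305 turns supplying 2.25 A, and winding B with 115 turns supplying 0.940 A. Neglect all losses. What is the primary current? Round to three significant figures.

V_A = 240 × 305/1282 = 57.098 V; V_B = 240 × 115/1282 = 21.529 V.
P_out = V_A I_A + V_B I_B = 57.098×2.25 + 21.529×0.940 = 128.47 + 20.237 = 148.71 W.
Ideal ⇒ P_in = P_out, so I_p = P_out/V_p = 148.71/240 = 0.620 A.

I_p ≈ 0.620 A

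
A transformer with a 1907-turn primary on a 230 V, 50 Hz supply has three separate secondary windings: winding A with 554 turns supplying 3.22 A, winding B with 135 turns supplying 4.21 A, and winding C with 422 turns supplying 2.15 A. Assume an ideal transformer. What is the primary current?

V_A = 230 × 554/1907 = 66.817 V; V_B = 230 × 135/1907 = 16.282 V; V_C = 230 × 422/1907 = 50.897 V.
P_out = V_A I_A + V_B I_B + V_C I_C = 66.817×3.22 + 16.282×4.21 + 50.897×2.15 = 215.15 + 68.548 + 109.43 = 393.13 W.
Ideal ⇒ P_in = P_out, so I_p = P_out/V_p = 393.13/230 = 1.71 A.

I_p ≈ 1.71 A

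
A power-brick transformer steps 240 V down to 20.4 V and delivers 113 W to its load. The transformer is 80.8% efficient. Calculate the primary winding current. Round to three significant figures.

P_in = P_out/η = 113/0.808 = 139.85 W.
I_p = P_in/V_p = 139.85/240 = 0.583 A.

I_p ≈ 0.583 A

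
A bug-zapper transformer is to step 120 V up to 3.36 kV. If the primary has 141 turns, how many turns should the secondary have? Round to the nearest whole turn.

N_s = 3948 turns

N_s/N_p = V_s/V_p, so N_s = 141 × 3360/120 = 3948.0 ≈ 3948 turns.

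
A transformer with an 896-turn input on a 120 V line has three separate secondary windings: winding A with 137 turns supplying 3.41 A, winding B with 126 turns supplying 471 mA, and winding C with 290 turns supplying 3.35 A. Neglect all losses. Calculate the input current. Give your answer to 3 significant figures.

I_in ≈ 1.67 A

V_A = 120 × 137/896 = 18.348 V; V_B = 120 × 126/896 = 16.875 V; V_C = 120 × 290/896 = 38.839 V.
P_out = V_A I_A + V_B I_B + V_C I_C = 18.348×3.41 + 16.875×0.471 + 38.839×3.35 = 62.567 + 7.9481 + 130.11 = 200.63 W.
Ideal ⇒ P_in = P_out, so I_in = P_out/V_in = 200.63/120 = 1.67 A.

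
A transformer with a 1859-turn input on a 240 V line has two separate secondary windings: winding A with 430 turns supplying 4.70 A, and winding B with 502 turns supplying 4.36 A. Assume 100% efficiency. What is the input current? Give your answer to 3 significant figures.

V_A = 240 × 430/1859 = 55.514 V; V_B = 240 × 502/1859 = 64.809 V.
P_out = V_A I_A + V_B I_B = 55.514×4.70 + 64.809×4.36 = 260.91 + 282.57 = 543.48 W.
Ideal ⇒ P_in = P_out, so I_in = P_out/V_in = 543.48/240 = 2.26 A.

I_in ≈ 2.26 A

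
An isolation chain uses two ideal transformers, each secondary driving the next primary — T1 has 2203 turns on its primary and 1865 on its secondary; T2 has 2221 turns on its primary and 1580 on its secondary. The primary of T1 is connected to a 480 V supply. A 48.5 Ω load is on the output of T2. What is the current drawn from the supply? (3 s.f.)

I_supply ≈ 3.59 A

After T1: V = 480.00 × 1865/2203 = 406.35 V.
After T2: V = 406.35 × 1580/2221 = 289.08 V.
I_load = 289.08/48.5 = 5.9604 A, so P_out = 289.08 × 5.9604 = 1723.0 W.
All ideal ⇒ P_in = P_out, so I_supply = 1723.0/480 = 3.59 A.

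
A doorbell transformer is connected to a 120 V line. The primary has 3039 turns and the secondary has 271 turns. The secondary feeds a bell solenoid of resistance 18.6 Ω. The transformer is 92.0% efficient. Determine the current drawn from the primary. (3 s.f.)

V_s = 120 × 271/3039 = 10.701 V.
I_s = V_s/R = 10.701/18.6 = 0.57532 A.
P_out = V_s I_s = 10.701 × 0.57532 = 6.1564 W.
P_in = P_out/η = 6.1564/0.920 = 6.6917 W.
I_p = P_in/V_p = 6.6917/120 = 0.0558 A.

I_p ≈ 0.0558 A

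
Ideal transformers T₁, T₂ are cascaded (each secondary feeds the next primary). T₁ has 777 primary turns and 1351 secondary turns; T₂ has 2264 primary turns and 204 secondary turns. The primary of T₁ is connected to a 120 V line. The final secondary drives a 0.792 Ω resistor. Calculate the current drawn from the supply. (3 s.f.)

I_supply ≈ 3.72 A

Secondary of T₁: V = 120.00 × 1351/777 = 208.65 V.
Secondary of T₂: V = 208.65 × 204/2264 = 18.800 V.
I_load = 18.800/0.792 = 23.738 A, so P_out = 18.800 × 23.738 = 446.29 W.
All ideal ⇒ P_in = P_out, so I_supply = 446.29/120 = 3.72 A.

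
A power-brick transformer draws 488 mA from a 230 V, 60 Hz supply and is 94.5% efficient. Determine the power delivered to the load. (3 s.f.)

P_in = V_p I_p = 230 × 0.488 = 112.24 W.
P_out = η P_in = 0.945 × 112.24 = 106 W.

P_out ≈ 106 W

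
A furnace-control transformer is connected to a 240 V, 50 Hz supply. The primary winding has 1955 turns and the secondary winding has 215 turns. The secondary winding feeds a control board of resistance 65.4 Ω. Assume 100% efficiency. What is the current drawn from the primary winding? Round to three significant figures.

I_p ≈ 0.0444 A

V_s = V_p × N_s/N_p = 240 × 215/1955 = 26.394 V.
I_s = V_s/R = 26.394/65.4 = 0.40358 A.
For an ideal transformer I_p N_p = I_s N_s, so I_p = 0.40358 × 215/1955 = 0.0444 A.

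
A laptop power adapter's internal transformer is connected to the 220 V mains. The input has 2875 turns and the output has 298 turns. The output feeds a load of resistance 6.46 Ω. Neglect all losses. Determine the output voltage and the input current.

V_out ≈ 22.8 V, I_in ≈ 0.366 A

V_out = V_in × N_out/N_in = 220 × 298/2875 = 22.803 V.
I_out = V_out/R = 22.803/6.46 = 3.5300 A.
I_in = I_out × N_out/N_in = 3.5300 × 298/2875 = 0.366 A.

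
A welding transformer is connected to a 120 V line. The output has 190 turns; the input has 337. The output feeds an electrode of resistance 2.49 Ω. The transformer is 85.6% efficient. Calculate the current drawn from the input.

V_out = 120 × 190/337 = 67.656 V.
I_out = V_out/R = 67.656/2.49 = 27.171 A.
P_out = V_out I_out = 67.656 × 27.171 = 1838.3 W.
P_in = P_out/η = 1838.3/0.856 = 2147.5 W.
I_in = P_in/V_in = 2147.5/120 = 17.9 A.

I_in ≈ 17.9 A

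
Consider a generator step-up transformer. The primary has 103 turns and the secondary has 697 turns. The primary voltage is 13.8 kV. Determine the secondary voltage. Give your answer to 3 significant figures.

V_s/V_p = N_s/N_p, so V_s = 13800 × 697/103 = 93400 V.

V_s ≈ 93400 V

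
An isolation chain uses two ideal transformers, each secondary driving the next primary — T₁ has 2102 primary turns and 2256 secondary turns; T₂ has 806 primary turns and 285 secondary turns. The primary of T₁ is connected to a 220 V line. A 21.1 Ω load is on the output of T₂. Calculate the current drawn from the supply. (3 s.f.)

After T₁: V = 220.00 × 2256/2102 = 236.12 V.
After T₂: V = 236.12 × 285/806 = 83.491 V.
I_load = 83.491/21.1 = 3.9569 A, so P_out = 83.491 × 3.9569 = 330.37 W.
All ideal ⇒ P_in = P_out, so I_supply = 330.37/220 = 1.50 A.

I_supply ≈ 1.50 A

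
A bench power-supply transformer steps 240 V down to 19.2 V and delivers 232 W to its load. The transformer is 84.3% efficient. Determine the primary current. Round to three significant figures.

P_in = P_out/η = 232/0.843 = 275.21 W.
I_p = P_in/V_p = 275.21/240 = 1.15 A.

I_p ≈ 1.15 A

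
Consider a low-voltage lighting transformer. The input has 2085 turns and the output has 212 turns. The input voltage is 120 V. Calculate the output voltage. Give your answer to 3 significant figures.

V_out ≈ 12.2 V

V_out/V_in = N_out/N_in, so V_out = 120 × 212/2085 = 12.2 V.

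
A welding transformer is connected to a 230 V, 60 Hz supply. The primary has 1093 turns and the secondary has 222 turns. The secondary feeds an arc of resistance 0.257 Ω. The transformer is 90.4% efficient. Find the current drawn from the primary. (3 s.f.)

I_p ≈ 40.8 A

V_s = 230 × 222/1093 = 46.715 V.
I_s = V_s/R = 46.715/0.257 = 181.77 A.
P_out = V_s I_s = 46.715 × 181.77 = 8491.6 W.
P_in = P_out/η = 8491.6/0.904 = 9393.3 W.
I_p = P_in/V_p = 9393.3/230 = 40.8 A.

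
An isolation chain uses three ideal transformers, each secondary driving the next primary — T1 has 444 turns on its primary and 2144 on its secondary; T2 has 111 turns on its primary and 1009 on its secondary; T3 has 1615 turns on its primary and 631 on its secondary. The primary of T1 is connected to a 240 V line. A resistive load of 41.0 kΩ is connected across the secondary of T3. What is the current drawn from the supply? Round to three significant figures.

Secondary of T1: V = 240.00 × 2144/444 = 1158.9 V.
Secondary of T2: V = 1158.9 × 1009/111 = 10535 V.
Secondary of T3: V = 10535 × 631/1615 = 4116.0 V.
I_load = 4116.0/41000 = 0.10039 A, so P_out = 4116.0 × 0.10039 = 413.21 W.
All ideal ⇒ P_in = P_out, so I_supply = 413.21/240 = 1.72 A.

I_supply ≈ 1.72 A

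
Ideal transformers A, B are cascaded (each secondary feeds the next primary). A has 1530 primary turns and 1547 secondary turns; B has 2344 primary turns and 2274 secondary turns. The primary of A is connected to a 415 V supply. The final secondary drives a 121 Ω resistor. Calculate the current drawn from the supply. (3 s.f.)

I_supply ≈ 3.30 A

After A: V = 415.00 × 1547/1530 = 419.61 V.
After B: V = 419.61 × 2274/2344 = 407.08 V.
I_load = 407.08/121 = 3.3643 A, so P_out = 407.08 × 3.3643 = 1369.5 W.
All ideal ⇒ P_in = P_out, so I_supply = 1369.5/415 = 3.30 A.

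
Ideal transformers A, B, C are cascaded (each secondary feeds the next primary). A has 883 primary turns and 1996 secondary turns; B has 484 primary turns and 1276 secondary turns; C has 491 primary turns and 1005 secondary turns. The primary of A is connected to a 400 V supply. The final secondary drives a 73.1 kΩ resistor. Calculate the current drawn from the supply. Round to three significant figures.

I_supply ≈ 0.814 A

After A: V = 400.00 × 1996/883 = 904.19 V.
After B: V = 904.19 × 1276/484 = 2383.8 V.
After C: V = 2383.8 × 1005/491 = 4879.2 V.
I_load = 4879.2/73100 = 0.066747 A, so P_out = 4879.2 × 0.066747 = 325.67 W.
All ideal ⇒ P_in = P_out, so I_supply = 325.67/400 = 0.814 A.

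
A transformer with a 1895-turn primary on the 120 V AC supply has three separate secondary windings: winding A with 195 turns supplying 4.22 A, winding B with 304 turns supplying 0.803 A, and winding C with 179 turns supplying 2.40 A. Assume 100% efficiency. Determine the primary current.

I_p ≈ 0.790 A

V_A = 120 × 195/1895 = 12.348 V; V_B = 120 × 304/1895 = 19.251 V; V_C = 120 × 179/1895 = 11.335 V.
P_out = V_A I_A + V_B I_B + V_C I_C = 12.348×4.22 + 19.251×0.803 + 11.335×2.40 = 52.110 + 15.458 + 27.204 = 94.772 W.
Ideal ⇒ P_in = P_out, so I_p = P_out/V_p = 94.772/120 = 0.790 A.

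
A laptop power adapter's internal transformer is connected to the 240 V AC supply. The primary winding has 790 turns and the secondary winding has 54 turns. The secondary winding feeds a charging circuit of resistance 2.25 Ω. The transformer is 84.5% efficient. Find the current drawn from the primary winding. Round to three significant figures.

I_p ≈ 0.590 A

V_s = 240 × 54/790 = 16.405 V.
I_s = V_s/R = 16.405/2.25 = 7.2911 A.
P_out = V_s I_s = 16.405 × 7.2911 = 119.61 W.
P_in = P_out/η = 119.61/0.845 = 141.55 W.
I_p = P_in/V_p = 141.55/240 = 0.590 A.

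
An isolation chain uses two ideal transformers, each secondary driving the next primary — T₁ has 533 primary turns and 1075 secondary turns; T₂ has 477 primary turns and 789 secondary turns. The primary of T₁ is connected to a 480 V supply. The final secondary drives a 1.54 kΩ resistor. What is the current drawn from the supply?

I_supply ≈ 3.47 A

Secondary of T₁: V = 480.00 × 1075/533 = 968.11 V.
Secondary of T₂: V = 968.11 × 789/477 = 1601.3 V.
I_load = 1601.3/1540 = 1.0398 A, so P_out = 1601.3 × 1.0398 = 1665.1 W.
All ideal ⇒ P_in = P_out, so I_supply = 1665.1/480 = 3.47 A.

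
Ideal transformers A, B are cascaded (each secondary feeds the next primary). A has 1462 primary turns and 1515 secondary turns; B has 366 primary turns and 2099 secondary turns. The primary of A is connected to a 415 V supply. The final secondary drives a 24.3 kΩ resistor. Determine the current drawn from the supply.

I_supply ≈ 0.603 A

Secondary of A: V = 415.00 × 1515/1462 = 430.04 V.
Secondary of B: V = 430.04 × 2099/366 = 2466.3 V.
I_load = 2466.3/24300 = 0.10149 A, so P_out = 2466.3 × 0.10149 = 250.31 W.
All ideal ⇒ P_in = P_out, so I_supply = 250.31/415 = 0.603 A.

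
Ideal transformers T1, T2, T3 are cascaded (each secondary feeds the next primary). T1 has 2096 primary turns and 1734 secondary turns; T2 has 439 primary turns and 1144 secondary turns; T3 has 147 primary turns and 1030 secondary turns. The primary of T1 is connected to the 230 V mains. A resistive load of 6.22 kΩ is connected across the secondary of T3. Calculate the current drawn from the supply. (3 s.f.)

Secondary of T1: V = 230.00 × 1734/2096 = 190.28 V.
Secondary of T2: V = 190.28 × 1144/439 = 495.85 V.
Secondary of T3: V = 495.85 × 1030/147 = 3474.3 V.
I_load = 3474.3/6220 = 0.55857 A, so P_out = 3474.3 × 0.55857 = 1940.6 W.
All ideal ⇒ P_in = P_out, so I_supply = 1940.6/230 = 8.44 A.

I_supply ≈ 8.44 A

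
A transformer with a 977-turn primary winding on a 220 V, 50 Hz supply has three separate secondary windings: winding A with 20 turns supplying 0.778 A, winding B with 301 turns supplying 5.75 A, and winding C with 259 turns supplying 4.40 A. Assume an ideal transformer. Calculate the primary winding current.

I_p ≈ 2.95 A

V_A = 220 × 20/977 = 4.5036 V; V_B = 220 × 301/977 = 67.779 V; V_C = 220 × 259/977 = 58.321 V.
P_out = V_A I_A + V_B I_B + V_C I_C = 4.5036×0.778 + 67.779×5.75 + 58.321×4.40 = 3.5038 + 389.73 + 256.61 = 649.85 W.
Ideal ⇒ P_in = P_out, so I_p = P_out/V_p = 649.85/220 = 2.95 A.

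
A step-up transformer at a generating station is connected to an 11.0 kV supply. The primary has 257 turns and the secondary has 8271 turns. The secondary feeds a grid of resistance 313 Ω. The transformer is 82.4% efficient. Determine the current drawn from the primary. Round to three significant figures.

V_s = 11000 × 8271/257 = 354010 V.
I_s = V_s/R = 354010/313 = 1131.0 A.
P_out = V_s I_s = 354010 × 1131.0 = 4.0040×10^8 W.
P_in = P_out/η = 4.0040×10^8/0.824 = 4.8592×10^8 W.
I_p = P_in/V_p = 4.8592×10^8/11000 = 44200 A.

I_p ≈ 44200 A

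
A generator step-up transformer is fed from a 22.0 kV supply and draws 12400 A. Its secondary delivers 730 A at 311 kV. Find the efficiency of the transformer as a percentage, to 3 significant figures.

η ≈ 83.2%

P_in = 22000 × 12400 = 2.72800×10^8 W.
P_out = 311000 × 730 = 2.27030×10^8 W.
η = P_out/P_in = 2.27030×10^8/(2.72800×10^8) = 0.832.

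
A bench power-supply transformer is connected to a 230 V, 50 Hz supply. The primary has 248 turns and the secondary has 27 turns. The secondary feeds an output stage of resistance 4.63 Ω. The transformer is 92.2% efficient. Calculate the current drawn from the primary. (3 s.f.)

I_p ≈ 0.639 A

V_s = 230 × 27/248 = 25.040 V.
I_s = V_s/R = 25.040/4.63 = 5.4083 A.
P_out = V_s I_s = 25.040 × 5.4083 = 135.43 W.
P_in = P_out/η = 135.43/0.922 = 146.88 W.
I_p = P_in/V_p = 146.88/230 = 0.639 A.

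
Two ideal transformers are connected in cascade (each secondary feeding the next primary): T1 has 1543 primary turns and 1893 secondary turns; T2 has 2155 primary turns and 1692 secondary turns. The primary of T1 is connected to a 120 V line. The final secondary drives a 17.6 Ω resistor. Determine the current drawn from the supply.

I_supply ≈ 6.33 A

Secondary of T1: V = 120.00 × 1893/1543 = 147.22 V.
Secondary of T2: V = 147.22 × 1692/2155 = 115.59 V.
I_load = 115.59/17.6 = 6.5676 A, so P_out = 115.59 × 6.5676 = 759.15 W.
All ideal ⇒ P_in = P_out, so I_supply = 759.15/120 = 6.33 A.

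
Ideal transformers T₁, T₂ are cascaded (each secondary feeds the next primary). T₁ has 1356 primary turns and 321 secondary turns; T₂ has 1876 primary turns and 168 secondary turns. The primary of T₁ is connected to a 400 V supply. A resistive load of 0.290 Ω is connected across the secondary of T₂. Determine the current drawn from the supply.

After T₁: V = 400.00 × 321/1356 = 94.690 V.
After T₂: V = 94.690 × 168/1876 = 8.4797 V.
I_load = 8.4797/0.290 = 29.240 A, so P_out = 8.4797 × 29.240 = 247.95 W.
All ideal ⇒ P_in = P_out, so I_supply = 247.95/400 = 0.620 A.

I_supply ≈ 0.620 A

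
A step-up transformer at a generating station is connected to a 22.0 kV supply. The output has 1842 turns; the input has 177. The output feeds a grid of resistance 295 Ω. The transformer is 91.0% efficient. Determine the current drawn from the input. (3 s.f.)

V_out = 22000 × 1842/177 = 228950 V.
I_out = V_out/R = 228950/295 = 776.10 A.
P_out = V_out I_out = 228950 × 776.10 = 1.7769×10^8 W.
P_in = P_out/η = 1.7769×10^8/0.910 = 1.9526×10^8 W.
I_in = P_in/V_in = 1.9526×10^8/22000 = 8880 A.

I_in ≈ 8880 A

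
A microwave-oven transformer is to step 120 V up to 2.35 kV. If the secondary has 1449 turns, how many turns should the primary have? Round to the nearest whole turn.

N_p = 74 turns

N_p/N_s = V_p/V_s, so N_p = 1449 × 120/2350 = 74.0 ≈ 74 turns.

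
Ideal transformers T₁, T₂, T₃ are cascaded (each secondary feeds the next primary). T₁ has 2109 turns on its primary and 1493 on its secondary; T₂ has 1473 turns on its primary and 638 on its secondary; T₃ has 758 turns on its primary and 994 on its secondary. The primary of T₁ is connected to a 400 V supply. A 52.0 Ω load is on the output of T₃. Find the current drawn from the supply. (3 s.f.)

I_supply ≈ 1.24 A

After T₁: V = 400.00 × 1493/2109 = 283.17 V.
After T₂: V = 283.17 × 638/1473 = 122.65 V.
After T₃: V = 122.65 × 994/758 = 160.83 V.
I_load = 160.83/52.0 = 3.0930 A, so P_out = 160.83 × 3.0930 = 497.45 W.
All ideal ⇒ P_in = P_out, so I_supply = 497.45/400 = 1.24 A.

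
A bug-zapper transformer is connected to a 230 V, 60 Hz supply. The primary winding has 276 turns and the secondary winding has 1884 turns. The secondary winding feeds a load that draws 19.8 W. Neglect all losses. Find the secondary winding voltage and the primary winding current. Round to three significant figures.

V_s ≈ 1570 V, I_p ≈ 0.0861 A

V_s = V_p × N_s/N_p = 230 × 1884/276 = 1570.0 V.
I_s = P/V_s = 19.8/1570.0 = 0.012611 A.
I_p = I_s × N_s/N_p = 0.012611 × 1884/276 = 0.0861 A.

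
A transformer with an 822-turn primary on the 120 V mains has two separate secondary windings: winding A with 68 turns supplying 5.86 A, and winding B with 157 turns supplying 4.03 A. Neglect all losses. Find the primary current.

V_A = 120 × 68/822 = 9.9270 V; V_B = 120 × 157/822 = 22.920 V.
P_out = V_A I_A + V_B I_B = 9.9270×5.86 + 22.920×4.03 = 58.172 + 92.366 = 150.54 W.
Ideal ⇒ P_in = P_out, so I_p = P_out/V_p = 150.54/120 = 1.25 A.

I_p ≈ 1.25 A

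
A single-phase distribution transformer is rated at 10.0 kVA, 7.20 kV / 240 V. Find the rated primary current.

I_p = S/V_p = 10000/7200 = 1.39 A.

I_p ≈ 1.39 A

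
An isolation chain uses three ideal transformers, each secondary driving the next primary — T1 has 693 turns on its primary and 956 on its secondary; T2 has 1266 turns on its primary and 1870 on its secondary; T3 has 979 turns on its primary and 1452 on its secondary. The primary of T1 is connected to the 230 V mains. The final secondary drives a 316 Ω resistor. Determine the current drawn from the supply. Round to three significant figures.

Secondary of T1: V = 230.00 × 956/693 = 317.29 V.
Secondary of T2: V = 317.29 × 1870/1266 = 468.66 V.
Secondary of T3: V = 468.66 × 1452/979 = 695.10 V.
I_load = 695.10/316 = 2.1997 A, so P_out = 695.10 × 2.1997 = 1529.0 W.
All ideal ⇒ P_in = P_out, so I_supply = 1529.0/230 = 6.65 A.

I_supply ≈ 6.65 A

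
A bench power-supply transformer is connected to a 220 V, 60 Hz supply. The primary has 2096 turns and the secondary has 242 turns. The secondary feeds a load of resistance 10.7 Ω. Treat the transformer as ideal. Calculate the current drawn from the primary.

I_p ≈ 0.274 A

V_s = V_p × N_s/N_p = 220 × 242/2096 = 25.401 V.
I_s = V_s/R = 25.401/10.7 = 2.3739 A.
For an ideal transformer I_p N_p = I_s N_s, so I_p = 2.3739 × 242/2096 = 0.274 A.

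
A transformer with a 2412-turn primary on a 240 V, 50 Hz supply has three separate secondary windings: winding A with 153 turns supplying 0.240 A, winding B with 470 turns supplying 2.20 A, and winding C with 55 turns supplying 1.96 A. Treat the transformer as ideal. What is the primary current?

I_p ≈ 0.489 A

V_A = 240 × 153/2412 = 15.224 V; V_B = 240 × 470/2412 = 46.766 V; V_C = 240 × 55/2412 = 5.4726 V.
P_out = V_A I_A + V_B I_B + V_C I_C = 15.224×0.240 + 46.766×2.20 + 5.4726×1.96 = 3.6537 + 102.89 + 10.726 = 117.27 W.
Ideal ⇒ P_in = P_out, so I_p = P_out/V_p = 117.27/240 = 0.489 A.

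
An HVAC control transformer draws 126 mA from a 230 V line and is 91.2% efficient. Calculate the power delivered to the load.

P_out ≈ 26.4 W

P_in = V_in I_in = 230 × 0.126 = 28.980 W.
P_out = η P_in = 0.912 × 28.980 = 26.4 W.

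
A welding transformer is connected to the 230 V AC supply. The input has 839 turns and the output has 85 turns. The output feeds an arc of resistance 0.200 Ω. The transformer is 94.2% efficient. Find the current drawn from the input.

V_out = 230 × 85/839 = 23.302 V.
I_out = V_out/R = 23.302/0.200 = 116.51 A.
P_out = V_out I_out = 23.302 × 116.51 = 2714.8 W.
P_in = P_out/η = 2714.8/0.942 = 2882.0 W.
I_in = P_in/V_in = 2882.0/230 = 12.5 A.

I_in ≈ 12.5 A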